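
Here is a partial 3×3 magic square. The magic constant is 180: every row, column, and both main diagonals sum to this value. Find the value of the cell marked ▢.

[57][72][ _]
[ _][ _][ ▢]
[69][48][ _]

66

Row 1 needs 180; the known cells sum to 129, so (1,3) = 51.
Using row 3: 69 + 48 + ? → (3,3) = 180 − 117 = 63.
From column 1, 180 − (57 + 69) gives (2,1) = 54.
Using column 2: 72 + 48 + ? → (2,2) = 180 − 120 = 60.
Column 3: 51 + 63 + ? = 180, so (2,3) = 66.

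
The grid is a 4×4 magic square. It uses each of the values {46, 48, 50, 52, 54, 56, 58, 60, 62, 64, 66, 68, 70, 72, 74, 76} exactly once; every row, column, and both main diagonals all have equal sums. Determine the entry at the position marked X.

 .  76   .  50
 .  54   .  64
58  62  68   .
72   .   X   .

The 16 entries sum to 976, so each line sums to 976/4 = 244.
Using row 3: 58 + 62 + 68 + ? → (3,4) = 244 − 188 = 56.
From column 2, 244 − (76 + 54 + 62) gives (4,2) = 52.
Column 4 must total 244; the given cells sum to 170, so (4,4) = 74.
Main diagonal needs 244; the known cells sum to 196, so (1,1) = 48.
Anti-diagonal needs 244; the known cells sum to 184, so (2,3) = 60.
The remaining cell in row 1 is (1,3) = 244 − 174 = 70.
From row 2, 244 − (54 + 60 + 64) gives (2,1) = 66.
Row 4: 72 + 52 + 74 + ? = 244, so (4,3) = 46.

46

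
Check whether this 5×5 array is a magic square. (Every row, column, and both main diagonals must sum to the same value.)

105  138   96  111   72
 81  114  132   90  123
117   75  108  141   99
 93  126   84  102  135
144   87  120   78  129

Row 1: 105 + 138 + 96 + 111 + 72 = 522.
Row 2: 81 + 114 + 132 + 90 + 123 = 540.
Row 3: 117 + 75 + 108 + 141 + 99 = 540.
Row 4: 93 + 126 + 84 + 102 + 135 = 540.
Row 5: 144 + 87 + 120 + 78 + 129 = 558.
Column 1: 105 + 81 + 117 + 93 + 144 = 540.
Column 2: 138 + 114 + 75 + 126 + 87 = 540.
Column 3: 96 + 132 + 108 + 84 + 120 = 540.
Column 4: 111 + 90 + 141 + 102 + 78 = 522.
Column 5: 72 + 123 + 99 + 135 + 129 = 558.
Main diagonal: 105 + 114 + 108 + 102 + 129 = 558.
Anti-diagonal: 72 + 90 + 108 + 126 + 144 = 540.

No — row 5 sums to 558 but row 2 sums to 540.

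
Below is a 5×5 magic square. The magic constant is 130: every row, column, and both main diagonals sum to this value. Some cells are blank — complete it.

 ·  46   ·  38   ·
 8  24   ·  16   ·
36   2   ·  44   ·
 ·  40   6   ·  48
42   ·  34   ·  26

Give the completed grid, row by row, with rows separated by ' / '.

Column 2 must total 130; the given cells sum to 112, so (5,2) = 18.
Row 5 must total 130; the given cells sum to 120, so (5,4) = 10.
Using column 4: 38 + 16 + 44 + 10 + ? → (4,4) = 130 − 108 = 22.
Row 4 must total 130; the given cells sum to 116, so (4,1) = 14.
Column 1 needs 130; the known cells sum to 100, so (1,1) = 30.
Main diagonal: 30 + 24 + 22 + 26 + ? = 130, so (3,3) = 28.
Anti-diagonal must total 130; the given cells sum to 126, so (1,5) = 4.
The remaining cell in row 1 is (1,3) = 130 − 118 = 12.
The remaining cell in row 3 is (3,5) = 130 − 110 = 20.
Column 3: 12 + 28 + 6 + 34 + ? = 130, so (2,3) = 50.
Column 5 needs 130; the known cells sum to 98, so (2,5) = 32.

30 46 12 38 4 / 8 24 50 16 32 / 36 2 28 44 20 / 14 40 6 22 48 / 42 18 34 10 26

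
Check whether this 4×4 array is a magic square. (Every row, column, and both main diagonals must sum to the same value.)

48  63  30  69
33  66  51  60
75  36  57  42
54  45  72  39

Yes

Row 1: 48 + 63 + 30 + 69 = 210.
Row 2: 33 + 66 + 51 + 60 = 210.
Row 3: 75 + 36 + 57 + 42 = 210.
Row 4: 54 + 45 + 72 + 39 = 210.
Column 1: 48 + 33 + 75 + 54 = 210.
Column 2: 63 + 66 + 36 + 45 = 210.
Column 3: 30 + 51 + 57 + 72 = 210.
Column 4: 69 + 60 + 42 + 39 = 210.
Main diagonal: 48 + 66 + 57 + 39 = 210.
Anti-diagonal: 69 + 51 + 36 + 54 = 210.
All lines sum to 210.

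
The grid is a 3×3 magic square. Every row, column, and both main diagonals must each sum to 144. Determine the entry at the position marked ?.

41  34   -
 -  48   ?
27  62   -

The remaining cell in row 1 is (1,3) = 144 − 75 = 69.
Row 3 must total 144; the given cells sum to 89, so (3,3) = 55.
The remaining cell in column 1 is (2,1) = 144 − 68 = 76.
The remaining cell in column 3 is (2,3) = 144 − 124 = 20.

20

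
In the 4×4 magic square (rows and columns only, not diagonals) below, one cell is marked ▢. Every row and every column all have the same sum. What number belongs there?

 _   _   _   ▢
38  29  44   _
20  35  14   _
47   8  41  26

Row 4 is complete and sums to 122; that is the magic constant.
Row 2 must total 122; the given cells sum to 111, so (2,4) = 11.
From row 3, 122 − (20 + 35 + 14) gives (3,4) = 53.
From column 1, 122 − (38 + 20 + 47) gives (1,1) = 17.
Column 2 needs 122; the known cells sum to 72, so (1,2) = 50.
Column 3 needs 122; the known cells sum to 99, so (1,3) = 23.
The remaining cell in column 4 is (1,4) = 122 − 90 = 32.

32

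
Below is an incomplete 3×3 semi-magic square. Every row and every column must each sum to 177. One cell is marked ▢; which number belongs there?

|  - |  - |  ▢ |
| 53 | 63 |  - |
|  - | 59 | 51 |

Row 2: 53 + 63 + ? = 177, so (2,3) = 61.
The remaining cell in row 3 is (3,1) = 177 − 110 = 67.
Column 1 needs 177; the known cells sum to 120, so (1,1) = 57.
From column 2, 177 − (63 + 59) gives (1,2) = 55.
Using column 3: 61 + 51 + ? → (1,3) = 177 − 112 = 65.

65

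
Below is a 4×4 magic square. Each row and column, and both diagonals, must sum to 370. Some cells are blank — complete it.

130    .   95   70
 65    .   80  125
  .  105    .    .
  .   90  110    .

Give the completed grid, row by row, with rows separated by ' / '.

From row 1, 370 − (130 + 95 + 70) gives (1,2) = 75.
Row 2: 65 + 80 + 125 + ? = 370, so (2,2) = 100.
Column 3 must total 370; the given cells sum to 285, so (3,3) = 85.
Main diagonal: 130 + 100 + 85 + ? = 370, so (4,4) = 55.
From anti-diagonal, 370 − (70 + 80 + 105) gives (4,1) = 115.
The remaining cell in column 1 is (3,1) = 370 − 310 = 60.
Column 4: 70 + 125 + 55 + ? = 370, so (3,4) = 120.

130 75 95 70 / 65 100 80 125 / 60 105 85 120 / 115 90 110 55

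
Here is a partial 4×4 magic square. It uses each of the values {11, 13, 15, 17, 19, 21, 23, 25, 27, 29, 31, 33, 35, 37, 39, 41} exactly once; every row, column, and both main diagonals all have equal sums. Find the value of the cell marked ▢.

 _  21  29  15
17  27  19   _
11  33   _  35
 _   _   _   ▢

The 16 entries sum to 416, so each line sums to 416/4 = 104.
Row 1 needs 104; the known cells sum to 65, so (1,1) = 39.
The remaining cell in row 2 is (2,4) = 104 − 63 = 41.
Row 3 needs 104; the known cells sum to 79, so (3,3) = 25.
Column 1 needs 104; the known cells sum to 67, so (4,1) = 37.
Using column 2: 21 + 27 + 33 + ? → (4,2) = 104 − 81 = 23.
From column 3, 104 − (29 + 19 + 25) gives (4,3) = 31.
Column 4 needs 104; the known cells sum to 91, so (4,4) = 13.

13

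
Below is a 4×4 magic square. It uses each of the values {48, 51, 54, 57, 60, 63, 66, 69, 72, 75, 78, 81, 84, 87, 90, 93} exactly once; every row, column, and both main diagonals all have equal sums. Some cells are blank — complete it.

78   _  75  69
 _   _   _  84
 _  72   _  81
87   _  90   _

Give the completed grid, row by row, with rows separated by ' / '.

78 60 75 69 / 51 93 54 84 / 66 72 63 81 / 87 57 90 48

The 16 entries sum to 1128, so each line sums to 1128/4 = 282.
The remaining cell in row 1 is (1,2) = 282 − 222 = 60.
Column 4 needs 282; the known cells sum to 234, so (4,4) = 48.
The remaining cell in anti-diagonal is (2,3) = 282 − 228 = 54.
From row 4, 282 − (87 + 90 + 48) gives (4,2) = 57.
The remaining cell in column 2 is (2,2) = 282 − 189 = 93.
Column 3: 75 + 54 + 90 + ? = 282, so (3,3) = 63.
The remaining cell in row 2 is (2,1) = 282 − 231 = 51.
The remaining cell in row 3 is (3,1) = 282 − 216 = 66.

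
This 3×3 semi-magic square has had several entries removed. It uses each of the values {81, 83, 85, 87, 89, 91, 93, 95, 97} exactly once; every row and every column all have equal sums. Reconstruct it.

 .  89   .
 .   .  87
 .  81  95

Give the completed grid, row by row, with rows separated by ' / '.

The 9 entries sum to 801, so each line sums to 801/3 = 267.
Row 3 must total 267; the given cells sum to 176, so (3,1) = 91.
Column 2 must total 267; the given cells sum to 170, so (2,2) = 97.
Column 3 needs 267; the known cells sum to 182, so (1,3) = 85.
Row 1 needs 267; the known cells sum to 174, so (1,1) = 93.
From row 2, 267 − (97 + 87) gives (2,1) = 83.

93 89 85 / 83 97 87 / 91 81 95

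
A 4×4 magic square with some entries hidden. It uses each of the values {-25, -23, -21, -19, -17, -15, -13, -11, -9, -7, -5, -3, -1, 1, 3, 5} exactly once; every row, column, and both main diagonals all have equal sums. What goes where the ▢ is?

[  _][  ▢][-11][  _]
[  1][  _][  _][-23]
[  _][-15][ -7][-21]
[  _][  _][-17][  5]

-3

The 16 entries sum to -160, so each line sums to -160/4 = -40.
Row 3 needs -40; the known cells sum to -43, so (3,1) = 3.
Column 3 needs -40; the known cells sum to -35, so (2,3) = -5.
Using column 4: -23 + (-21) + 5 + ? → (1,4) = -40 − (-39) = -1.
From anti-diagonal, -40 − (-1 + (-5) + (-15)) gives (4,1) = -19.
The remaining cell in row 2 is (2,2) = -40 − (-27) = -13.
The remaining cell in row 4 is (4,2) = -40 − (-31) = -9.
Column 1 needs -40; the known cells sum to -15, so (1,1) = -25.
Column 2 must total -40; the given cells sum to -37, so (1,2) = -3.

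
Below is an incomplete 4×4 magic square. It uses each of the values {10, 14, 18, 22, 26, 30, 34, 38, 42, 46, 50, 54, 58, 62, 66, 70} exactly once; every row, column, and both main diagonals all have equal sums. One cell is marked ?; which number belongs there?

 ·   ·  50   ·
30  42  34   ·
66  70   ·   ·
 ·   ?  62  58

The 16 entries sum to 640, so each line sums to 640/4 = 160.
From row 2, 160 − (30 + 42 + 34) gives (2,4) = 54.
Column 3 needs 160; the known cells sum to 146, so (3,3) = 14.
Main diagonal must total 160; the given cells sum to 114, so (1,1) = 46.
From row 3, 160 − (66 + 70 + 14) gives (3,4) = 10.
Column 1 needs 160; the known cells sum to 142, so (4,1) = 18.
From column 4, 160 − (54 + 10 + 58) gives (1,4) = 38.
Row 1 needs 160; the known cells sum to 134, so (1,2) = 26.
From row 4, 160 − (18 + 62 + 58) gives (4,2) = 22.

22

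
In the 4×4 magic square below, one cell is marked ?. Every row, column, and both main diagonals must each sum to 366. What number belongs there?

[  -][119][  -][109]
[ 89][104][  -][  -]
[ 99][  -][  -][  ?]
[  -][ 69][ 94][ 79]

Row 4 must total 366; the given cells sum to 242, so (4,1) = 124.
From column 1, 366 − (89 + 99 + 124) gives (1,1) = 54.
Column 2 needs 366; the known cells sum to 292, so (3,2) = 74.
Main diagonal: 54 + 104 + 79 + ? = 366, so (3,3) = 129.
Using anti-diagonal: 109 + 74 + 124 + ? → (2,3) = 366 − 307 = 59.
The remaining cell in row 1 is (1,3) = 366 − 282 = 84.
From row 2, 366 − (89 + 104 + 59) gives (2,4) = 114.
Row 3 needs 366; the known cells sum to 302, so (3,4) = 64.

64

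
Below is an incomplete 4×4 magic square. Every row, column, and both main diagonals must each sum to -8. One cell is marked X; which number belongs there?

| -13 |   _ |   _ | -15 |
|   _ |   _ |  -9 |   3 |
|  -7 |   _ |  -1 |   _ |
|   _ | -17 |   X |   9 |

Using column 4: -15 + 3 + 9 + ? → (3,4) = -8 − (-3) = -5.
Main diagonal needs -8; the known cells sum to -5, so (2,2) = -3.
Row 2 needs -8; the known cells sum to -9, so (2,1) = 1.
Row 3 needs -8; the known cells sum to -13, so (3,2) = 5.
The remaining cell in column 1 is (4,1) = -8 − (-19) = 11.
Column 2 needs -8; the known cells sum to -15, so (1,2) = 7.
Row 1 needs -8; the known cells sum to -21, so (1,3) = 13.
Row 4 needs -8; the known cells sum to 3, so (4,3) = -11.

-11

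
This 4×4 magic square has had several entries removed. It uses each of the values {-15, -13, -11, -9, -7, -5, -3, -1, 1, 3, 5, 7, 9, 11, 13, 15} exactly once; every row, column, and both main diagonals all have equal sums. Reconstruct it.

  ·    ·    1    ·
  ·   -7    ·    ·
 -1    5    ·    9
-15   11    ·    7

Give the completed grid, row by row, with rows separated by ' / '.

13 -9 1 -5 / 3 -7 15 -11 / -1 5 -13 9 / -15 11 -3 7

The 16 entries sum to 0, so each line sums to 0/4 = 0.
Row 3 needs 0; the known cells sum to 13, so (3,3) = -13.
The remaining cell in row 4 is (4,3) = 0 − 3 = -3.
Column 2 must total 0; the given cells sum to 9, so (1,2) = -9.
Column 3: 1 + (-13) + (-3) + ? = 0, so (2,3) = 15.
Main diagonal: -7 + (-13) + 7 + ? = 0, so (1,1) = 13.
Anti-diagonal needs 0; the known cells sum to 5, so (1,4) = -5.
Column 1: 13 + (-1) + (-15) + ? = 0, so (2,1) = 3.
Column 4: -5 + 9 + 7 + ? = 0, so (2,4) = -11.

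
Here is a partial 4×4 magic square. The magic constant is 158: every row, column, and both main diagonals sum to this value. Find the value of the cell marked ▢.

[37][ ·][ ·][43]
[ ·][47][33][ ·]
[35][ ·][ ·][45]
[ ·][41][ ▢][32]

The remaining cell in column 4 is (2,4) = 158 − 120 = 38.
Main diagonal: 37 + 47 + 32 + ? = 158, so (3,3) = 42.
Using row 2: 47 + 33 + 38 + ? → (2,1) = 158 − 118 = 40.
Row 3: 35 + 42 + 45 + ? = 158, so (3,2) = 36.
Using column 1: 37 + 40 + 35 + ? → (4,1) = 158 − 112 = 46.
Using column 2: 47 + 36 + 41 + ? → (1,2) = 158 − 124 = 34.
Row 1 needs 158; the known cells sum to 114, so (1,3) = 44.
The remaining cell in row 4 is (4,3) = 158 − 119 = 39.

39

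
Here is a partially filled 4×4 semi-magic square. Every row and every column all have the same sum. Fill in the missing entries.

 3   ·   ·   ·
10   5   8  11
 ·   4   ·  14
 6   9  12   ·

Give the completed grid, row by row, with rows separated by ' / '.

3 16 13 2 / 10 5 8 11 / 15 4 1 14 / 6 9 12 7

Row 2 is already complete: 10 + 5 + 8 + 11 = 34, so that is the magic constant.
From row 4, 34 − (6 + 9 + 12) gives (4,4) = 7.
Column 1 needs 34; the known cells sum to 19, so (3,1) = 15.
Column 2 must total 34; the given cells sum to 18, so (1,2) = 16.
From column 4, 34 − (11 + 14 + 7) gives (1,4) = 2.
From row 1, 34 − (3 + 16 + 2) gives (1,3) = 13.
Row 3 needs 34; the known cells sum to 33, so (3,3) = 1.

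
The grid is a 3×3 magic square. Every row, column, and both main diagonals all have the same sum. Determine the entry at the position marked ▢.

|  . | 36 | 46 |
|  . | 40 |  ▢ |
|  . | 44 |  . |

Column 2 is complete and sums to 120; that is the magic constant.
Using row 1: 36 + 46 + ? → (1,1) = 120 − 82 = 38.
Main diagonal must total 120; the given cells sum to 78, so (3,3) = 42.
Anti-diagonal needs 120; the known cells sum to 86, so (3,1) = 34.
The remaining cell in column 1 is (2,1) = 120 − 72 = 48.
Using column 3: 46 + 42 + ? → (2,3) = 120 − 88 = 32.

32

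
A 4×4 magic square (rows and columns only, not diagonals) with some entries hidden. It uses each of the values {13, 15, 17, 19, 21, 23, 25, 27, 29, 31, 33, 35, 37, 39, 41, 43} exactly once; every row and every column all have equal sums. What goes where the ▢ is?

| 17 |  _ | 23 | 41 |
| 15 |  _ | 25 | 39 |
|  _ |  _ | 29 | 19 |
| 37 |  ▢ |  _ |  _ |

27

The 16 entries sum to 448, so each line sums to 448/4 = 112.
Row 1 needs 112; the known cells sum to 81, so (1,2) = 31.
The remaining cell in row 2 is (2,2) = 112 − 79 = 33.
The remaining cell in column 1 is (3,1) = 112 − 69 = 43.
Using column 3: 23 + 25 + 29 + ? → (4,3) = 112 − 77 = 35.
The remaining cell in column 4 is (4,4) = 112 − 99 = 13.
From row 3, 112 − (43 + 29 + 19) gives (3,2) = 21.
Row 4 must total 112; the given cells sum to 85, so (4,2) = 27.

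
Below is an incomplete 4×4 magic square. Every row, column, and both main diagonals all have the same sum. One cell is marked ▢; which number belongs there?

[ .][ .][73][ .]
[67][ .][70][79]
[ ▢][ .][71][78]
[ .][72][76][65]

Column 3 is complete and sums to 290; that is the magic constant.
The remaining cell in row 2 is (2,2) = 290 − 216 = 74.
Row 4 must total 290; the given cells sum to 213, so (4,1) = 77.
The remaining cell in column 4 is (1,4) = 290 − 222 = 68.
Main diagonal must total 290; the given cells sum to 210, so (1,1) = 80.
Using anti-diagonal: 68 + 70 + 77 + ? → (3,2) = 290 − 215 = 75.
Using row 1: 80 + 73 + 68 + ? → (1,2) = 290 − 221 = 69.
Row 3: 75 + 71 + 78 + ? = 290, so (3,1) = 66.

66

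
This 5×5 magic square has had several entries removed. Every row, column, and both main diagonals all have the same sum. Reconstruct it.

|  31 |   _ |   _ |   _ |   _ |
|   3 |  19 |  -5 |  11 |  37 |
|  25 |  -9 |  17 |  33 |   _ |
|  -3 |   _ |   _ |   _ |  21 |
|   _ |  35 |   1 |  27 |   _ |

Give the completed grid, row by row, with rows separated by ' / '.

Row 2 is already complete: 3 + 19 + -5 + 11 + 37 = 65, so that is the magic constant.
The remaining cell in row 3 is (3,5) = 65 − 66 = -1.
From column 1, 65 − (31 + 3 + 25 + (-3)) gives (5,1) = 9.
Row 5 needs 65; the known cells sum to 72, so (5,5) = -7.
Column 5 must total 65; the given cells sum to 50, so (1,5) = 15.
From main diagonal, 65 − (31 + 19 + 17 + (-7)) gives (4,4) = 5.
The remaining cell in anti-diagonal is (4,2) = 65 − 52 = 13.
Using row 4: -3 + 13 + 5 + 21 + ? → (4,3) = 65 − 36 = 29.
Column 2 must total 65; the given cells sum to 58, so (1,2) = 7.
Using column 3: -5 + 17 + 29 + 1 + ? → (1,3) = 65 − 42 = 23.
The remaining cell in column 4 is (1,4) = 65 − 76 = -11.

31 7 23 -11 15 / 3 19 -5 11 37 / 25 -9 17 33 -1 / -3 13 29 5 21 / 9 35 1 27 -7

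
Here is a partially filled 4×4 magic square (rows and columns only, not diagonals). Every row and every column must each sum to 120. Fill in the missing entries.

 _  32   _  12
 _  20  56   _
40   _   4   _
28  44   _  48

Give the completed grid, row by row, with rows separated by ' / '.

16 32 60 12 / 36 20 56 8 / 40 24 4 52 / 28 44 0 48

Row 4 needs 120; the known cells sum to 120, so (4,3) = 0.
Column 2 must total 120; the given cells sum to 96, so (3,2) = 24.
Using column 3: 56 + 4 + 0 + ? → (1,3) = 120 − 60 = 60.
The remaining cell in row 1 is (1,1) = 120 − 104 = 16.
Row 3: 40 + 24 + 4 + ? = 120, so (3,4) = 52.
Column 1: 16 + 40 + 28 + ? = 120, so (2,1) = 36.
Column 4 must total 120; the given cells sum to 112, so (2,4) = 8.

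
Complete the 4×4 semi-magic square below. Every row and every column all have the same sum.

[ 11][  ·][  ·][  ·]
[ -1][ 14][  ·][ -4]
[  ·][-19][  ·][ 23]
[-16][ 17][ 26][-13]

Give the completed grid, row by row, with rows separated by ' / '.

Row 4 is already complete: -16 + 17 + 26 + -13 = 14, so that is the magic constant.
Row 2 must total 14; the given cells sum to 9, so (2,3) = 5.
Using column 1: 11 + (-1) + (-16) + ? → (3,1) = 14 − (-6) = 20.
From column 2, 14 − (14 + (-19) + 17) gives (1,2) = 2.
The remaining cell in column 4 is (1,4) = 14 − 6 = 8.
From row 1, 14 − (11 + 2 + 8) gives (1,3) = -7.
The remaining cell in row 3 is (3,3) = 14 − 24 = -10.

11 2 -7 8 / -1 14 5 -4 / 20 -19 -10 23 / -16 17 26 -13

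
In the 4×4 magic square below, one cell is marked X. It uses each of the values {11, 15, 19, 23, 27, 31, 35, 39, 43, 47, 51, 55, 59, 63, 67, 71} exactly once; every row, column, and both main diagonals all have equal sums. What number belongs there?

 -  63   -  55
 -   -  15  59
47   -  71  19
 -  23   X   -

43

The 16 entries sum to 656, so each line sums to 656/4 = 164.
Row 3 needs 164; the known cells sum to 137, so (3,2) = 27.
The remaining cell in column 2 is (2,2) = 164 − 113 = 51.
From column 4, 164 − (55 + 59 + 19) gives (4,4) = 31.
From main diagonal, 164 − (51 + 71 + 31) gives (1,1) = 11.
Anti-diagonal needs 164; the known cells sum to 97, so (4,1) = 67.
From row 1, 164 − (11 + 63 + 55) gives (1,3) = 35.
The remaining cell in row 2 is (2,1) = 164 − 125 = 39.
From row 4, 164 − (67 + 23 + 31) gives (4,3) = 43.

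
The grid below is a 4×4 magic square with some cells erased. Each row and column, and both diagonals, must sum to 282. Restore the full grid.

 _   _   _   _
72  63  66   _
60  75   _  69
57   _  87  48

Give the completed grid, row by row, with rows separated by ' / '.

The remaining cell in row 2 is (2,4) = 282 − 201 = 81.
The remaining cell in row 3 is (3,3) = 282 − 204 = 78.
Row 4 must total 282; the given cells sum to 192, so (4,2) = 90.
Column 1 needs 282; the known cells sum to 189, so (1,1) = 93.
Column 2 needs 282; the known cells sum to 228, so (1,2) = 54.
Column 3 needs 282; the known cells sum to 231, so (1,3) = 51.
Column 4: 81 + 69 + 48 + ? = 282, so (1,4) = 84.

93 54 51 84 / 72 63 66 81 / 60 75 78 69 / 57 90 87 48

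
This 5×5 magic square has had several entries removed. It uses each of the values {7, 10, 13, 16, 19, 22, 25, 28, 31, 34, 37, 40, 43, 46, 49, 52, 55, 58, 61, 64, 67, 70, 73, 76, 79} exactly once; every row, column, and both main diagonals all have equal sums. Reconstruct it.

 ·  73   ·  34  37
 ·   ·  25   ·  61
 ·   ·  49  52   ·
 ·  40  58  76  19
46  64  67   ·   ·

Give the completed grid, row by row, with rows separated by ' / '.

The 25 entries sum to 1075, so each line sums to 1075/5 = 215.
Row 4: 40 + 58 + 76 + 19 + ? = 215, so (4,1) = 22.
Column 3: 25 + 49 + 58 + 67 + ? = 215, so (1,3) = 16.
Using anti-diagonal: 37 + 49 + 40 + 46 + ? → (2,4) = 215 − 172 = 43.
Row 1: 73 + 16 + 34 + 37 + ? = 215, so (1,1) = 55.
Column 4 must total 215; the given cells sum to 205, so (5,4) = 10.
Row 5: 46 + 64 + 67 + 10 + ? = 215, so (5,5) = 28.
Column 5: 37 + 61 + 19 + 28 + ? = 215, so (3,5) = 70.
The remaining cell in main diagonal is (2,2) = 215 − 208 = 7.
The remaining cell in row 2 is (2,1) = 215 − 136 = 79.
Using column 1: 55 + 79 + 22 + 46 + ? → (3,1) = 215 − 202 = 13.
Column 2: 73 + 7 + 40 + 64 + ? = 215, so (3,2) = 31.

55 73 16 34 37 / 79 7 25 43 61 / 13 31 49 52 70 / 22 40 58 76 19 / 46 64 67 10 28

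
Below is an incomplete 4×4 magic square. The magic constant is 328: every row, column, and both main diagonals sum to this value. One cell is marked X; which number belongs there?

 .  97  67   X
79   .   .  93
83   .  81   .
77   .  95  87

Row 4: 77 + 95 + 87 + ? = 328, so (4,2) = 69.
From column 1, 328 − (79 + 83 + 77) gives (1,1) = 89.
The remaining cell in column 3 is (2,3) = 328 − 243 = 85.
The remaining cell in main diagonal is (2,2) = 328 − 257 = 71.
Row 1 needs 328; the known cells sum to 253, so (1,4) = 75.

75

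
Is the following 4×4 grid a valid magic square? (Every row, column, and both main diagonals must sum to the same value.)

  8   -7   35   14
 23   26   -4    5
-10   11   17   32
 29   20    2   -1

Row 1: 8 + (-7) + 35 + 14 = 50.
Row 2: 23 + 26 + (-4) + 5 = 50.
Row 3: -10 + 11 + 17 + 32 = 50.
Row 4: 29 + 20 + 2 + (-1) = 50.
Column 1: 8 + 23 + (-10) + 29 = 50.
Column 2: -7 + 26 + 11 + 20 = 50.
Column 3: 35 + (-4) + 17 + 2 = 50.
Column 4: 14 + 5 + 32 + (-1) = 50.
Main diagonal: 8 + 26 + 17 + (-1) = 50.
Anti-diagonal: 14 + (-4) + 11 + 29 = 50.
All lines sum to 50.

Yes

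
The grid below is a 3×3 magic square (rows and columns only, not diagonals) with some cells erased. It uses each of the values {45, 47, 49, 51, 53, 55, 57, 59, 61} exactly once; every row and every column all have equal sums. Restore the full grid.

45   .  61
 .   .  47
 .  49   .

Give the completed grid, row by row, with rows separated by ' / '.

45 53 61 / 55 57 47 / 59 49 51

The 9 entries sum to 477, so each line sums to 477/3 = 159.
Row 1 needs 159; the known cells sum to 106, so (1,2) = 53.
Column 2: 53 + 49 + ? = 159, so (2,2) = 57.
From column 3, 159 − (61 + 47) gives (3,3) = 51.
From row 2, 159 − (57 + 47) gives (2,1) = 55.
Row 3 needs 159; the known cells sum to 100, so (3,1) = 59.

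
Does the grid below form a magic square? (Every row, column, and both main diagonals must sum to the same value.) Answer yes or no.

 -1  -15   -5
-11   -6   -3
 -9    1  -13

Row 1: -1 + (-15) + (-5) = -21.
Row 2: -11 + (-6) + (-3) = -20.
Row 3: -9 + 1 + (-13) = -21.
Column 1: -1 + (-11) + (-9) = -21.
Column 2: -15 + (-6) + 1 = -20.
Column 3: -5 + (-3) + (-13) = -21.
Main diagonal: -1 + (-6) + (-13) = -20.
Anti-diagonal: -5 + (-6) + (-9) = -20.

No — row 2 sums to -20 but row 1 sums to -21.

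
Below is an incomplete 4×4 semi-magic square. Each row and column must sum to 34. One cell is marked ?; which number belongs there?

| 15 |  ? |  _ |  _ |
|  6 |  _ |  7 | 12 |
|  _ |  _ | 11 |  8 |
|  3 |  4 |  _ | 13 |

16

Row 2 needs 34; the known cells sum to 25, so (2,2) = 9.
From row 4, 34 − (3 + 4 + 13) gives (4,3) = 14.
From column 1, 34 − (15 + 6 + 3) gives (3,1) = 10.
Using column 3: 7 + 11 + 14 + ? → (1,3) = 34 − 32 = 2.
Using column 4: 12 + 8 + 13 + ? → (1,4) = 34 − 33 = 1.
Row 1: 15 + 2 + 1 + ? = 34, so (1,2) = 16.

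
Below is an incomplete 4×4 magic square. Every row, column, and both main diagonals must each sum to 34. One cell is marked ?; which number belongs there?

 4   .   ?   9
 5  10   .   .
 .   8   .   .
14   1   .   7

6

The remaining cell in row 4 is (4,3) = 34 − 22 = 12.
The remaining cell in column 1 is (3,1) = 34 − 23 = 11.
The remaining cell in column 2 is (1,2) = 34 − 19 = 15.
From main diagonal, 34 − (4 + 10 + 7) gives (3,3) = 13.
The remaining cell in anti-diagonal is (2,3) = 34 − 31 = 3.
The remaining cell in row 1 is (1,3) = 34 − 28 = 6.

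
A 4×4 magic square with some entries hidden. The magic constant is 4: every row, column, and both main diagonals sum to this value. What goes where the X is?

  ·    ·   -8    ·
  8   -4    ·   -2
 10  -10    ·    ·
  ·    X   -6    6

4

Using row 2: 8 + (-4) + (-2) + ? → (2,3) = 4 − 2 = 2.
Using column 3: -8 + 2 + (-6) + ? → (3,3) = 4 − (-12) = 16.
Main diagonal must total 4; the given cells sum to 18, so (1,1) = -14.
Row 3: 10 + (-10) + 16 + ? = 4, so (3,4) = -12.
Using column 1: -14 + 8 + 10 + ? → (4,1) = 4 − 4 = 0.
The remaining cell in column 4 is (1,4) = 4 − (-8) = 12.
Row 1 must total 4; the given cells sum to -10, so (1,2) = 14.
Row 4 must total 4; the given cells sum to 0, so (4,2) = 4.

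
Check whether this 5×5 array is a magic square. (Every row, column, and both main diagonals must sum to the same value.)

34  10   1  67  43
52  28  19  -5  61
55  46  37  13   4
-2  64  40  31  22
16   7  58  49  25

Yes

Row 1: 34 + 10 + 1 + 67 + 43 = 155.
Row 2: 52 + 28 + 19 + (-5) + 61 = 155.
Row 3: 55 + 46 + 37 + 13 + 4 = 155.
Row 4: -2 + 64 + 40 + 31 + 22 = 155.
Row 5: 16 + 7 + 58 + 49 + 25 = 155.
Column 1: 34 + 52 + 55 + (-2) + 16 = 155.
Column 2: 10 + 28 + 46 + 64 + 7 = 155.
Column 3: 1 + 19 + 37 + 40 + 58 = 155.
Column 4: 67 + (-5) + 13 + 31 + 49 = 155.
Column 5: 43 + 61 + 4 + 22 + 25 = 155.
Main diagonal: 34 + 28 + 37 + 31 + 25 = 155.
Anti-diagonal: 43 + (-5) + 37 + 64 + 16 = 155.
All lines sum to 155.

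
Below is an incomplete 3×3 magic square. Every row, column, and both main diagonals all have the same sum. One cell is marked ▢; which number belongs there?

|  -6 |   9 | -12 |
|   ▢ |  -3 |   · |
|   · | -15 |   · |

Row 1 is complete and sums to -9; that is the magic constant.
Main diagonal: -6 + (-3) + ? = -9, so (3,3) = 0.
Anti-diagonal must total -9; the given cells sum to -15, so (3,1) = 6.
From column 1, -9 − (-6 + 6) gives (2,1) = -9.

-9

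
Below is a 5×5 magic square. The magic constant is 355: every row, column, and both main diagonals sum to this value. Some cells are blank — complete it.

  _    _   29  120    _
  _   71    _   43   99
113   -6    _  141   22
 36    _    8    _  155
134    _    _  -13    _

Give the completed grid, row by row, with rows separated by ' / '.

57 148 29 120 1 / 15 71 127 43 99 / 113 -6 85 141 22 / 36 92 8 64 155 / 134 50 106 -13 78

Row 3: 113 + (-6) + 141 + 22 + ? = 355, so (3,3) = 85.
Column 4: 120 + 43 + 141 + (-13) + ? = 355, so (4,4) = 64.
Row 4 needs 355; the known cells sum to 263, so (4,2) = 92.
Anti-diagonal: 43 + 85 + 92 + 134 + ? = 355, so (1,5) = 1.
Column 5: 1 + 99 + 22 + 155 + ? = 355, so (5,5) = 78.
The remaining cell in main diagonal is (1,1) = 355 − 298 = 57.
Using row 1: 57 + 29 + 120 + 1 + ? → (1,2) = 355 − 207 = 148.
From column 1, 355 − (57 + 113 + 36 + 134) gives (2,1) = 15.
From column 2, 355 − (148 + 71 + (-6) + 92) gives (5,2) = 50.
From row 2, 355 − (15 + 71 + 43 + 99) gives (2,3) = 127.
From row 5, 355 − (134 + 50 + (-13) + 78) gives (5,3) = 106.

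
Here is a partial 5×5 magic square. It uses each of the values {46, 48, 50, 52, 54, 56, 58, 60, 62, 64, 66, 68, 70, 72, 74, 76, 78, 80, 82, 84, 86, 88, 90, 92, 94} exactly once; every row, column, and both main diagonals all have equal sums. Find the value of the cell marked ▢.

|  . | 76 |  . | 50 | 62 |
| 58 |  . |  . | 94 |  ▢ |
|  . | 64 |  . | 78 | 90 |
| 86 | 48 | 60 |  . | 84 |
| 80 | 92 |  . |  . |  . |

The 25 entries sum to 1750, so each line sums to 1750/5 = 350.
From row 4, 350 − (86 + 48 + 60 + 84) gives (4,4) = 72.
Column 2 must total 350; the given cells sum to 280, so (2,2) = 70.
The remaining cell in column 4 is (5,4) = 350 − 294 = 56.
Anti-diagonal needs 350; the known cells sum to 284, so (3,3) = 66.
From row 3, 350 − (64 + 66 + 78 + 90) gives (3,1) = 52.
The remaining cell in column 1 is (1,1) = 350 − 276 = 74.
From main diagonal, 350 − (74 + 70 + 66 + 72) gives (5,5) = 68.
Row 1 needs 350; the known cells sum to 262, so (1,3) = 88.
Row 5: 80 + 92 + 56 + 68 + ? = 350, so (5,3) = 54.
Column 3 needs 350; the known cells sum to 268, so (2,3) = 82.
Column 5 must total 350; the given cells sum to 304, so (2,5) = 46.

46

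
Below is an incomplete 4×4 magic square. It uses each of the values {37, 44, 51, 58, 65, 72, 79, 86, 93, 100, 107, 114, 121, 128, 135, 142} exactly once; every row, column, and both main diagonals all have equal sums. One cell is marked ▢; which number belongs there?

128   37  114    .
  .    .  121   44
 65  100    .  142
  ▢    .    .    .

The 16 entries sum to 1432, so each line sums to 1432/4 = 358.
Using row 1: 128 + 37 + 114 + ? → (1,4) = 358 − 279 = 79.
Row 3 needs 358; the known cells sum to 307, so (3,3) = 51.
The remaining cell in column 3 is (4,3) = 358 − 286 = 72.
Column 4: 79 + 44 + 142 + ? = 358, so (4,4) = 93.
The remaining cell in main diagonal is (2,2) = 358 − 272 = 86.
From anti-diagonal, 358 − (79 + 121 + 100) gives (4,1) = 58.

58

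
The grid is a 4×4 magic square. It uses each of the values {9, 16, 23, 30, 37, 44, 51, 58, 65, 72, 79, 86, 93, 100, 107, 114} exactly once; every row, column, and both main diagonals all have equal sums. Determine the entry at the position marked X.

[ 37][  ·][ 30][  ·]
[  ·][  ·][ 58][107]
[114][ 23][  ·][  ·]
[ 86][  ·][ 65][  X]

44

The 16 entries sum to 984, so each line sums to 984/4 = 246.
Column 1: 37 + 114 + 86 + ? = 246, so (2,1) = 9.
From column 3, 246 − (30 + 58 + 65) gives (3,3) = 93.
Anti-diagonal must total 246; the given cells sum to 167, so (1,4) = 79.
Row 1: 37 + 30 + 79 + ? = 246, so (1,2) = 100.
Row 2 must total 246; the given cells sum to 174, so (2,2) = 72.
Using row 3: 114 + 23 + 93 + ? → (3,4) = 246 − 230 = 16.
Column 2 needs 246; the known cells sum to 195, so (4,2) = 51.
Column 4 needs 246; the known cells sum to 202, so (4,4) = 44.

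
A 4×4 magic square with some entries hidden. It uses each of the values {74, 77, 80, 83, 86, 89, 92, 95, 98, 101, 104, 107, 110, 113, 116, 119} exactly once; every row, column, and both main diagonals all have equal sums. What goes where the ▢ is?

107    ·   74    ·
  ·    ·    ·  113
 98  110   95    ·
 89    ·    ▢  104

The 16 entries sum to 1544, so each line sums to 1544/4 = 386.
Using row 3: 98 + 110 + 95 + ? → (3,4) = 386 − 303 = 83.
Column 1: 107 + 98 + 89 + ? = 386, so (2,1) = 92.
From column 4, 386 − (113 + 83 + 104) gives (1,4) = 86.
Main diagonal must total 386; the given cells sum to 306, so (2,2) = 80.
Using anti-diagonal: 86 + 110 + 89 + ? → (2,3) = 386 − 285 = 101.
Row 1 must total 386; the given cells sum to 267, so (1,2) = 119.
From column 2, 386 − (119 + 80 + 110) gives (4,2) = 77.
Using column 3: 74 + 101 + 95 + ? → (4,3) = 386 − 270 = 116.

116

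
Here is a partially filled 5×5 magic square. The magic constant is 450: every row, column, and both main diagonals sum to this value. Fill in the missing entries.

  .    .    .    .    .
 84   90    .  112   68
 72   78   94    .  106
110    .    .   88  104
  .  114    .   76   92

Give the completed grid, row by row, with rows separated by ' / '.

From row 2, 450 − (84 + 90 + 112 + 68) gives (2,3) = 96.
Row 3 needs 450; the known cells sum to 350, so (3,4) = 100.
Column 4: 112 + 100 + 88 + 76 + ? = 450, so (1,4) = 74.
Column 5 needs 450; the known cells sum to 370, so (1,5) = 80.
The remaining cell in main diagonal is (1,1) = 450 − 364 = 86.
Column 1 must total 450; the given cells sum to 352, so (5,1) = 98.
Anti-diagonal must total 450; the given cells sum to 384, so (4,2) = 66.
Row 4 must total 450; the given cells sum to 368, so (4,3) = 82.
Row 5 needs 450; the known cells sum to 380, so (5,3) = 70.
Column 2 needs 450; the known cells sum to 348, so (1,2) = 102.
Column 3: 96 + 94 + 82 + 70 + ? = 450, so (1,3) = 108.

86 102 108 74 80 / 84 90 96 112 68 / 72 78 94 100 106 / 110 66 82 88 104 / 98 114 70 76 92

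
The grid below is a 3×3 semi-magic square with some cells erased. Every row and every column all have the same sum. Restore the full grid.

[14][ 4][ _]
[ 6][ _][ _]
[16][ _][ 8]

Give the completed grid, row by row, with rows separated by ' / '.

14 4 18 / 6 20 10 / 16 12 8

Column 1 is already complete: 14 + 6 + 16 = 36, so that is the magic constant.
From row 1, 36 − (14 + 4) gives (1,3) = 18.
Row 3 must total 36; the given cells sum to 24, so (3,2) = 12.
Column 2 needs 36; the known cells sum to 16, so (2,2) = 20.
Using column 3: 18 + 8 + ? → (2,3) = 36 − 26 = 10.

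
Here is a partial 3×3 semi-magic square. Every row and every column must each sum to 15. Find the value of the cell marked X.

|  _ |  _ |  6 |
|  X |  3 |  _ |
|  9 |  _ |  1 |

Row 3 needs 15; the known cells sum to 10, so (3,2) = 5.
Column 2: 3 + 5 + ? = 15, so (1,2) = 7.
Column 3: 6 + 1 + ? = 15, so (2,3) = 8.
Using row 1: 7 + 6 + ? → (1,1) = 15 − 13 = 2.
Row 2: 3 + 8 + ? = 15, so (2,1) = 4.

4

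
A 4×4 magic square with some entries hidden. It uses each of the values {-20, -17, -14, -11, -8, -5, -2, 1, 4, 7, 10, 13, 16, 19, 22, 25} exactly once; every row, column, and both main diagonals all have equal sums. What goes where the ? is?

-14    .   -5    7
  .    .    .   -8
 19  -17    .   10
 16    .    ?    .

13

The 16 entries sum to 40, so each line sums to 40/4 = 10.
The remaining cell in row 1 is (1,2) = 10 − (-12) = 22.
Row 3 needs 10; the known cells sum to 12, so (3,3) = -2.
Column 1: -14 + 19 + 16 + ? = 10, so (2,1) = -11.
Column 4 must total 10; the given cells sum to 9, so (4,4) = 1.
Main diagonal must total 10; the given cells sum to -15, so (2,2) = 25.
Using anti-diagonal: 7 + (-17) + 16 + ? → (2,3) = 10 − 6 = 4.
The remaining cell in column 2 is (4,2) = 10 − 30 = -20.
Column 3: -5 + 4 + (-2) + ? = 10, so (4,3) = 13.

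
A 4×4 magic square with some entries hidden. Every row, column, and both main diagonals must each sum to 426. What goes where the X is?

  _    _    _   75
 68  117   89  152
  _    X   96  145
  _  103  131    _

Column 3 must total 426; the given cells sum to 316, so (1,3) = 110.
Column 4 must total 426; the given cells sum to 372, so (4,4) = 54.
Main diagonal: 117 + 96 + 54 + ? = 426, so (1,1) = 159.
Row 1 needs 426; the known cells sum to 344, so (1,2) = 82.
Row 4: 103 + 131 + 54 + ? = 426, so (4,1) = 138.
Column 1 needs 426; the known cells sum to 365, so (3,1) = 61.
Using column 2: 82 + 117 + 103 + ? → (3,2) = 426 − 302 = 124.

124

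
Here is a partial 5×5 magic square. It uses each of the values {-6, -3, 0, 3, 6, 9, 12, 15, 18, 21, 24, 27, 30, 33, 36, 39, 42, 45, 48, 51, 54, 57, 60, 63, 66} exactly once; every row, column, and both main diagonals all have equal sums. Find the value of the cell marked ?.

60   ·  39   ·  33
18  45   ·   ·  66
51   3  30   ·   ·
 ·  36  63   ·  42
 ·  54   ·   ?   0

The 25 entries sum to 750, so each line sums to 750/5 = 150.
From column 2, 150 − (45 + 3 + 36 + 54) gives (1,2) = 12.
From column 5, 150 − (33 + 66 + 42 + 0) gives (3,5) = 9.
The remaining cell in main diagonal is (4,4) = 150 − 135 = 15.
The remaining cell in row 1 is (1,4) = 150 − 144 = 6.
Row 3: 51 + 3 + 30 + 9 + ? = 150, so (3,4) = 57.
Row 4 must total 150; the given cells sum to 156, so (4,1) = -6.
Column 1: 60 + 18 + 51 + (-6) + ? = 150, so (5,1) = 27.
Anti-diagonal: 33 + 30 + 36 + 27 + ? = 150, so (2,4) = 24.
Row 2: 18 + 45 + 24 + 66 + ? = 150, so (2,3) = -3.
The remaining cell in column 3 is (5,3) = 150 − 129 = 21.
Column 4 must total 150; the given cells sum to 102, so (5,4) = 48.

48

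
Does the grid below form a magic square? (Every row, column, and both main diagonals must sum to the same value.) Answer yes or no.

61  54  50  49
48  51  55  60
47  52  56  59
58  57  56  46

No — row 3 sums to 214 but row 4 sums to 217.

Row 1: 61 + 54 + 50 + 49 = 214.
Row 2: 48 + 51 + 55 + 60 = 214.
Row 3: 47 + 52 + 56 + 59 = 214.
Row 4: 58 + 57 + 56 + 46 = 217.
Column 1: 61 + 48 + 47 + 58 = 214.
Column 2: 54 + 51 + 52 + 57 = 214.
Column 3: 50 + 55 + 56 + 56 = 217.
Column 4: 49 + 60 + 59 + 46 = 214.
Main diagonal: 61 + 51 + 56 + 46 = 214.
Anti-diagonal: 49 + 55 + 52 + 58 = 214.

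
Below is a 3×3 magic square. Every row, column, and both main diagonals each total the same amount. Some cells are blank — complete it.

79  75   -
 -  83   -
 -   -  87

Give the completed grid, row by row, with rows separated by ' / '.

79 75 95 / 99 83 67 / 71 91 87

Main diagonal is already complete: 79 + 83 + 87 = 249, so that is the magic constant.
The remaining cell in row 1 is (1,3) = 249 − 154 = 95.
Using column 2: 75 + 83 + ? → (3,2) = 249 − 158 = 91.
From column 3, 249 − (95 + 87) gives (2,3) = 67.
Anti-diagonal must total 249; the given cells sum to 178, so (3,1) = 71.
From row 2, 249 − (83 + 67) gives (2,1) = 99.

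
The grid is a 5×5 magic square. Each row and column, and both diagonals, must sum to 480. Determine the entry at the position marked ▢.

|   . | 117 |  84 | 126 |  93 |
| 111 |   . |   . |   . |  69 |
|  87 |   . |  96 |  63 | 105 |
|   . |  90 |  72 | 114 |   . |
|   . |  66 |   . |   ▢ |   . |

75

Row 1: 117 + 84 + 126 + 93 + ? = 480, so (1,1) = 60.
Row 3 must total 480; the given cells sum to 351, so (3,2) = 129.
Column 2 needs 480; the known cells sum to 402, so (2,2) = 78.
From main diagonal, 480 − (60 + 78 + 96 + 114) gives (5,5) = 132.
From column 5, 480 − (93 + 69 + 105 + 132) gives (4,5) = 81.
From row 4, 480 − (90 + 72 + 114 + 81) gives (4,1) = 123.
From column 1, 480 − (60 + 111 + 87 + 123) gives (5,1) = 99.
Anti-diagonal needs 480; the known cells sum to 378, so (2,4) = 102.
Row 2 needs 480; the known cells sum to 360, so (2,3) = 120.
Column 3: 84 + 120 + 96 + 72 + ? = 480, so (5,3) = 108.
Column 4 must total 480; the given cells sum to 405, so (5,4) = 75.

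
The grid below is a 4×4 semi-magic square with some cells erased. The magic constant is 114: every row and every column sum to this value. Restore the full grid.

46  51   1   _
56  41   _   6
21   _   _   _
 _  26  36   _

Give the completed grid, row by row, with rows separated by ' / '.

46 51 1 16 / 56 41 11 6 / 21 -4 66 31 / -9 26 36 61

Row 1 must total 114; the given cells sum to 98, so (1,4) = 16.
The remaining cell in row 2 is (2,3) = 114 − 103 = 11.
Column 1: 46 + 56 + 21 + ? = 114, so (4,1) = -9.
From column 2, 114 − (51 + 41 + 26) gives (3,2) = -4.
Using column 3: 1 + 11 + 36 + ? → (3,3) = 114 − 48 = 66.
Row 3 must total 114; the given cells sum to 83, so (3,4) = 31.
Row 4 must total 114; the given cells sum to 53, so (4,4) = 61.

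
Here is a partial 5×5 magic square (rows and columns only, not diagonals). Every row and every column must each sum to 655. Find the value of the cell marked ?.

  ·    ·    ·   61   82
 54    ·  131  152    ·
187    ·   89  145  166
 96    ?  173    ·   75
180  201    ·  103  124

117

Row 3 must total 655; the given cells sum to 587, so (3,2) = 68.
Row 5: 180 + 201 + 103 + 124 + ? = 655, so (5,3) = 47.
Column 1 must total 655; the given cells sum to 517, so (1,1) = 138.
Column 3: 131 + 89 + 173 + 47 + ? = 655, so (1,3) = 215.
From column 4, 655 − (61 + 152 + 145 + 103) gives (4,4) = 194.
Column 5 needs 655; the known cells sum to 447, so (2,5) = 208.
Row 1: 138 + 215 + 61 + 82 + ? = 655, so (1,2) = 159.
Row 2: 54 + 131 + 152 + 208 + ? = 655, so (2,2) = 110.
From row 4, 655 − (96 + 173 + 194 + 75) gives (4,2) = 117.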